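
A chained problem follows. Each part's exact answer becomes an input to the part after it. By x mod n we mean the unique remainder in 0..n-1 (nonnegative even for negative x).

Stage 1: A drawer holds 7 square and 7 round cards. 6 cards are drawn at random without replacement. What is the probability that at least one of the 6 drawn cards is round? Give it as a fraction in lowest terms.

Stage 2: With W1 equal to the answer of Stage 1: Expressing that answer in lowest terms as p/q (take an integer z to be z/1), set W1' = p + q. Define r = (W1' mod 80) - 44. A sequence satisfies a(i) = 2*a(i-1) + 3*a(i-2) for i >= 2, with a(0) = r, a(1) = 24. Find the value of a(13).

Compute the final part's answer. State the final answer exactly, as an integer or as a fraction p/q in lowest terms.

14747484

Stage 1: total draws C(14,6) = 3003; complement C(7,6) = 7; favorable 3003 - 7 = 2996; P = 428/429; answer 428/429
Stage 2: W1 = 428/429; threaded value p + q = 857; r = 13; a(2) = 2*(24) + 3*(13) = 87; iterating: a(2)=87, a(3)=246, a(4)=753, a(5)=2244, a(6)=6747, a(7)=20226, a(8)=60693, a(9)=182064, a(10)=546207, a(11)=1638606, a(12)=4915833, a(13)=14747484; answer 14747484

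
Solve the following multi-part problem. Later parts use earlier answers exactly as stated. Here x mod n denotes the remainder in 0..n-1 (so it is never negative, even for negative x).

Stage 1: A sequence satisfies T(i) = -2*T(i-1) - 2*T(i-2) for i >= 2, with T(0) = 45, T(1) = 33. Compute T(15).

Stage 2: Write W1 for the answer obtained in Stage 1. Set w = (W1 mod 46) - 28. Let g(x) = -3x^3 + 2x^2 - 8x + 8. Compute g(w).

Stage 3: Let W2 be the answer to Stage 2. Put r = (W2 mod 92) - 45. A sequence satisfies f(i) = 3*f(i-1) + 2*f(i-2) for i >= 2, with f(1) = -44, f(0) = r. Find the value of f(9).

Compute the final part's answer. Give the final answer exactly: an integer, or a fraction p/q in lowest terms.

-1197458

Stage 1: T(2) = -2*(33) - 2*(45) = -156; iterating: T(2)=-156, T(3)=246, T(4)=-180, T(5)=-132, T(6)=624, T(7)=-984, T(8)=720, T(9)=528, T(10)=-2496, T(11)=3936, T(12)=-2880, T(13)=-2112, T(14)=9984, T(15)=-15744; answer -15744
Stage 2: W1 = -15744; w = 6; -3*(6)^3 + 2*(6)^2 - 8*(6)^1 + 8 = (-648) + (72) + (-48) + (8) = -616; answer -616
Stage 3: W2 = -616; r = -17; f(2) = 3*(-44) + 2*(-17) = -166; iterating: f(2)=-166, f(3)=-586, f(4)=-2090, f(5)=-7442, f(6)=-26506, f(7)=-94402, f(8)=-336218, f(9)=-1197458; answer -1197458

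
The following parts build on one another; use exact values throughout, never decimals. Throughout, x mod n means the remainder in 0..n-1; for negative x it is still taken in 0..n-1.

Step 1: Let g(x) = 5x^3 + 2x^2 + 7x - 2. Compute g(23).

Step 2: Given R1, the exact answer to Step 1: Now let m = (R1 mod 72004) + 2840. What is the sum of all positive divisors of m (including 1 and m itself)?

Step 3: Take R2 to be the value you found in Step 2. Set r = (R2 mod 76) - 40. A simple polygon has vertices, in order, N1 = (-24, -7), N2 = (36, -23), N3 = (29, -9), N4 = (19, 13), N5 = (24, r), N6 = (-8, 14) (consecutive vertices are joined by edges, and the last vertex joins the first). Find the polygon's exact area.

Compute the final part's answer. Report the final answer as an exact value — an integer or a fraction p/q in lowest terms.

Step 1: 5*(23)^3 + 2*(23)^2 + 7*(23)^1 - 2 = (60835) + (1058) + (161) + (-2) = 62052; answer 62052
Step 2: R1 = 62052; m = 64892; 64892 = 2^2 * 16223; sigma = (1 + 2 + 4) * (1 + 16223) = 7 * 16224 = 113568; answer 113568
Step 3: R2 = 113568; r = -16; cross terms: (-24*-23 - 36*-7)=804, (36*-9 - 29*-23)=343, (29*13 - 19*-9)=548, (19*-16 - 24*13)=-616, (24*14 - -8*-16)=208, (-8*-7 - -24*14)=392; twice the area = |1679| = 1679; area = 1679/2; answer 1679/2

1679/2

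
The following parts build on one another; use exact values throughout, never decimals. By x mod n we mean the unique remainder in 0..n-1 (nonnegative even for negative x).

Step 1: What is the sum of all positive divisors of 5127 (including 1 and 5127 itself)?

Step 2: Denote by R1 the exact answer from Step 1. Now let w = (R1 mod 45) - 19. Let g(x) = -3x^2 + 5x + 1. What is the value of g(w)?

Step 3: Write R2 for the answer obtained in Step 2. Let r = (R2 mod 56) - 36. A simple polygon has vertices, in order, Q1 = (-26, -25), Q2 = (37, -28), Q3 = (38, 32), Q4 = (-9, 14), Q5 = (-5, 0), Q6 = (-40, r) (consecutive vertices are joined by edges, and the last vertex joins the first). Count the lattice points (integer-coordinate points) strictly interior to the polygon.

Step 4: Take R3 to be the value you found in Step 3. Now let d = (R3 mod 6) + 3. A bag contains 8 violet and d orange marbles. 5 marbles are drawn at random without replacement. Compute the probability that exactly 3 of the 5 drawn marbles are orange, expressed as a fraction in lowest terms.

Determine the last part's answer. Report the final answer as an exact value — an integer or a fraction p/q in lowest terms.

14/99

Step 1: 5127 = 3 * 1709; sigma = (1 + 3) * (1 + 1709) = 4 * 1710 = 6840; answer 6840
Step 2: R1 = 6840; w = -19; -3*(-19)^2 + 5*(-19)^1 + 1 = (-1083) + (-95) + (1) = -1177; answer -1177
Step 3: R2 = -1177; r = 19; cross terms: (-26*-28 - 37*-25)=1653, (37*32 - 38*-28)=2248, (38*14 - -9*32)=820, (-9*0 - -5*14)=70, (-5*19 - -40*0)=-95, (-40*-25 - -26*19)=1494; twice the area = |6190| = 6190; area = 3095; boundary points = 3 + 1 + 1 + 2 + 1 + 2 = 10; strictly interior points = area - boundary/2 + 1 = 3091; answer 3091
Step 4: R3 = 3091; d = 4; total draws C(12,5) = 792; favorable C(4,3)*C(8,2) = 112; P = 14/99; answer 14/99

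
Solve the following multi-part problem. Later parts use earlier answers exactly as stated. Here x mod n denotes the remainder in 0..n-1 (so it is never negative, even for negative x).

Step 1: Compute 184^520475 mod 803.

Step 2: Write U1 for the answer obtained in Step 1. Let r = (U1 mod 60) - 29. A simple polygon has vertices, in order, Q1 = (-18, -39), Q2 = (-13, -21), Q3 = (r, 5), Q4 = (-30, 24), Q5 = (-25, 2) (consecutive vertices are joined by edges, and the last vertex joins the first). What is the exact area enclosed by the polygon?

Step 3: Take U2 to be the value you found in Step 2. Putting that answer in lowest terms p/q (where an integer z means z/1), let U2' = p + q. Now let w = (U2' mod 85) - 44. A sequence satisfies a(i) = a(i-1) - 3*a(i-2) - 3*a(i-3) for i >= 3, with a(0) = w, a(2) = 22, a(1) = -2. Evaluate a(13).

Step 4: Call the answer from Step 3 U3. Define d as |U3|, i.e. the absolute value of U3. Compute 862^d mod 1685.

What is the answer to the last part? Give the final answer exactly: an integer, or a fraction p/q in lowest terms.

1204

Step 1: squarings mod 803: 184^1=184, 184^2=130, 184^4=37, 184^8=566, 184^16=762, 184^32=75, 184^64=4, 184^128=16, 184^256=256, 184^512=493, 184^1024=543, 184^2048=148, 184^4096=223, 184^8192=746, 184^16384=37, 184^32768=566, 184^65536=762, 184^131072=75, 184^262144=4; 184^520475 = 184^1 * 184^2 * 184^8 * 184^16 * 184^256 * 184^4096 * 184^8192 * 184^16384 * 184^32768 * 184^65536 * 184^131072 * 184^262144 = 54 (mod 803); answer 54
Step 2: U1 = 54; r = 25; cross terms: (-18*-21 - -13*-39)=-129, (-13*5 - 25*-21)=460, (25*24 - -30*5)=750, (-30*2 - -25*24)=540, (-25*-39 - -18*2)=1011; twice the area = |2632| = 2632; area = 1316; answer 1316
Step 3: U2 = 1316; threaded value p + q = 1317; w = -2; a(3) = 1*(22) - 3*(-2) - 3*(-2) = 34; iterating: a(3)=34, a(4)=-26, a(5)=-194, a(6)=-218, a(7)=442, a(8)=1678, a(9)=1006, a(10)=-5354, a(11)=-13406, a(12)=-362, a(13)=55918; answer 55918
Step 4: U3 = 55918; d = 55918; squarings mod 1685: 862^1=862, 862^2=1644, 862^4=1681, 862^8=16, 862^16=256, 862^32=1506, 862^64=26, 862^128=676, 862^256=341, 862^512=16, 862^1024=256, 862^2048=1506, 862^4096=26, 862^8192=676, 862^16384=341, 862^32768=16; 862^55918 = 862^2 * 862^4 * 862^8 * 862^32 * 862^64 * 862^512 * 862^2048 * 862^4096 * 862^16384 * 862^32768 = 1204 (mod 1685); answer 1204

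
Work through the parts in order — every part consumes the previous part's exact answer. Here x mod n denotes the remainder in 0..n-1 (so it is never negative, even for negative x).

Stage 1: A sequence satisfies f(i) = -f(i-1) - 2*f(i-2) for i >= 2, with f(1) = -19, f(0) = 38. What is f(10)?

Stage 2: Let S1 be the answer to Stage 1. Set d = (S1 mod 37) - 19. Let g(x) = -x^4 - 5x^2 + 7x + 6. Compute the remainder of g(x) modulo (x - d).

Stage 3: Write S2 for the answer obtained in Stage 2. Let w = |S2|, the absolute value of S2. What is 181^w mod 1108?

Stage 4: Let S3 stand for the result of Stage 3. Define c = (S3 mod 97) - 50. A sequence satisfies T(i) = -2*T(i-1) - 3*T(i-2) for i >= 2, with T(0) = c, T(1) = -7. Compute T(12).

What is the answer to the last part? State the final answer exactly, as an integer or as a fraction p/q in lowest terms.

-19789

Stage 1: f(2) = -1*(-19) - 2*(38) = -57; iterating: f(2)=-57, f(3)=95, f(4)=19, f(5)=-209, f(6)=171, f(7)=247, f(8)=-589, f(9)=95, f(10)=1083; answer 1083
Stage 2: S1 = 1083; d = -9; remainder = value at the root: -1*(-9)^4 - 5*(-9)^2 + 7*(-9)^1 + 6 = (-6561) + (-405) + (-63) + (6) = -7023; answer -7023
Stage 3: S2 = -7023; w = 7023; squarings mod 1108: 181^1=181, 181^2=629, 181^4=85, 181^8=577, 181^16=529, 181^32=625, 181^64=609, 181^128=809, 181^256=761, 181^512=745, 181^1024=1025, 181^2048=241, 181^4096=465; 181^7023 = 181^1 * 181^2 * 181^4 * 181^8 * 181^32 * 181^64 * 181^256 * 181^512 * 181^2048 * 181^4096 = 805 (mod 1108); answer 805
Stage 4: S3 = 805; c = -21; T(2) = -2*(-7) - 3*(-21) = 77; iterating: T(2)=77, T(3)=-133, T(4)=35, T(5)=329, T(6)=-763, T(7)=539, T(8)=1211, T(9)=-4039, T(10)=4445, T(11)=3227, T(12)=-19789; answer -19789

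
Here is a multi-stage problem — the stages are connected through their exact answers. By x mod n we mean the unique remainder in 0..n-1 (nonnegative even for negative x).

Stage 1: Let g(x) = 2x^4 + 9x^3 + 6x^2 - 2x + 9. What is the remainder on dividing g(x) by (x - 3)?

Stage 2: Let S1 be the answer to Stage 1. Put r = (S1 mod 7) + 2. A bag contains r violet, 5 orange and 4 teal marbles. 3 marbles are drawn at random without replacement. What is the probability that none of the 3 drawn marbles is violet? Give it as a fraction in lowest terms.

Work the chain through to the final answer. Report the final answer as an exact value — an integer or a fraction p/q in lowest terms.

Stage 1: remainder = value at the root: 2*(3)^4 + 9*(3)^3 + 6*(3)^2 - 2*(3)^1 + 9 = (162) + (243) + (54) + (-6) + (9) = 462; answer 462
Stage 2: S1 = 462; r = 2; total draws C(11,3) = 165; favorable C(9,3) = 84; P = 28/55; answer 28/55

28/55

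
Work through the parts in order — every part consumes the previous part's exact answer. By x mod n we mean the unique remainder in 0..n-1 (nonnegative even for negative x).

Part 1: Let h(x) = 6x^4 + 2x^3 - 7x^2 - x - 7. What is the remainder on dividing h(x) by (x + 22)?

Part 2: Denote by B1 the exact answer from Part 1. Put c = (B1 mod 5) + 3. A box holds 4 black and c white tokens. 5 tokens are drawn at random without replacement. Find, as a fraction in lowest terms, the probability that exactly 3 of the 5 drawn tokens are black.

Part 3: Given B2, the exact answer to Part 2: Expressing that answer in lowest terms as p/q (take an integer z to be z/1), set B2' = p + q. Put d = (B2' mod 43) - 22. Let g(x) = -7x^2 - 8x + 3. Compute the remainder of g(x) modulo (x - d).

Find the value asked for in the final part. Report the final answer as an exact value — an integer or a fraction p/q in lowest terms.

-2409

Part 1: remainder = value at the root: 6*(-22)^4 + 2*(-22)^3 - 7*(-22)^2 - 1*(-22)^1 - 7 = (1405536) + (-21296) + (-3388) + (22) + (-7) = 1380867; answer 1380867
Part 2: B1 = 1380867; c = 5; total draws C(9,5) = 126; favorable C(4,3)*C(5,2) = 40; P = 20/63; answer 20/63
Part 3: B2 = 20/63; threaded value p + q = 83; d = 18; remainder = value at the root: -7*(18)^2 - 8*(18)^1 + 3 = (-2268) + (-144) + (3) = -2409; answer -2409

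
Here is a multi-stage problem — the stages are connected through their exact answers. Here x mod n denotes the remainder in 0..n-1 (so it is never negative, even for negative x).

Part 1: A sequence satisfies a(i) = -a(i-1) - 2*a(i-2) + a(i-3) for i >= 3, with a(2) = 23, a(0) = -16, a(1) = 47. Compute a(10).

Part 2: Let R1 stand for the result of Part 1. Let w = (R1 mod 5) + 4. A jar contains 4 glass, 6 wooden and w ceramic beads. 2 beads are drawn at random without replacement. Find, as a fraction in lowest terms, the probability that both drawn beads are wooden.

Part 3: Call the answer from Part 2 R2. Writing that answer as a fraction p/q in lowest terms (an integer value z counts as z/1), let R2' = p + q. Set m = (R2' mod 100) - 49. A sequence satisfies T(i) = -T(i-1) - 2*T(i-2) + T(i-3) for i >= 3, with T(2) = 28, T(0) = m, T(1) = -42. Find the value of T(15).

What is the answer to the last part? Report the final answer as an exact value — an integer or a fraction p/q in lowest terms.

Part 1: a(3) = -1*(23) - 2*(47) + 1*(-16) = -133; iterating: a(3)=-133, a(4)=134, a(5)=155, a(6)=-556, a(7)=380, a(8)=887, a(9)=-2203, a(10)=809; answer 809
Part 2: R1 = 809; w = 8; total draws C(18,2) = 153; favorable C(6,2) = 15; P = 5/51; answer 5/51
Part 3: R2 = 5/51; threaded value p + q = 56; m = 7; T(3) = -1*(28) - 2*(-42) + 1*(7) = 63; iterating: T(3)=63, T(4)=-161, T(5)=63, T(6)=322, T(7)=-609, T(8)=28, T(9)=1512, T(10)=-2177, T(11)=-819, T(12)=6685, T(13)=-7224, T(14)=-6965, T(15)=28098; answer 28098

28098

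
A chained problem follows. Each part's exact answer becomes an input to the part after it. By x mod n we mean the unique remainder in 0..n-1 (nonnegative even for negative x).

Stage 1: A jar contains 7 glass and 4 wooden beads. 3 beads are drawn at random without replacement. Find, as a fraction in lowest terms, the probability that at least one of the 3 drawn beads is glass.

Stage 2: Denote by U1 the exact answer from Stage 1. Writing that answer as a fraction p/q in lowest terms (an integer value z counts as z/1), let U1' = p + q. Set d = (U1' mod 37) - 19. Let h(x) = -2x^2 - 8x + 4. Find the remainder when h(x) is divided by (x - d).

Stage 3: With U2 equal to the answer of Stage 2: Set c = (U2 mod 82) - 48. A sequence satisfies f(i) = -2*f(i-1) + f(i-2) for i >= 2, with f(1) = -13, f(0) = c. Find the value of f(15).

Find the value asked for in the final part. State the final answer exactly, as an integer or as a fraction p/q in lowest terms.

1180647

Stage 1: total draws C(11,3) = 165; complement C(4,3) = 4; favorable 165 - 4 = 161; P = 161/165; answer 161/165
Stage 2: U1 = 161/165; threaded value p + q = 326; d = 11; remainder = value at the root: -2*(11)^2 - 8*(11)^1 + 4 = (-242) + (-88) + (4) = -326; answer -326
Stage 3: U2 = -326; c = -46; f(2) = -2*(-13) + 1*(-46) = -20; iterating: f(2)=-20, f(3)=27, f(4)=-74, f(5)=175, f(6)=-424, f(7)=1023, f(8)=-2470, f(9)=5963, f(10)=-14396, f(11)=34755, f(12)=-83906, f(13)=202567, f(14)=-489040, f(15)=1180647; answer 1180647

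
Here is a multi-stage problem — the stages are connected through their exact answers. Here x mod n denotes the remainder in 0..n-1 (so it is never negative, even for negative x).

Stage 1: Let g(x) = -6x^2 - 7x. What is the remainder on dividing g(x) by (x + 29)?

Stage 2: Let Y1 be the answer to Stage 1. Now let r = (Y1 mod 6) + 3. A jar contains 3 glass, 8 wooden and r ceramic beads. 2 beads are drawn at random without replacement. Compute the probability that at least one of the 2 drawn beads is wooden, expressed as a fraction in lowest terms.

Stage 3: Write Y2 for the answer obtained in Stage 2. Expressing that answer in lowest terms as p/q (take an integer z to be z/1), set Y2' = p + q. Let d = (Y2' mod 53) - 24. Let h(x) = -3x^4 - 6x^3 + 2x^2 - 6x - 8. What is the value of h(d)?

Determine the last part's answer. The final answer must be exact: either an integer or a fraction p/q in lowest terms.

Stage 1: remainder = value at the root: -6*(-29)^2 - 7*(-29)^1 = (-5046) + (203) = -4843; answer -4843
Stage 2: Y1 = -4843; r = 8; total draws C(19,2) = 171; complement C(11,2) = 55; favorable 171 - 55 = 116; P = 116/171; answer 116/171
Stage 3: Y2 = 116/171; threaded value p + q = 287; d = -2; -3*(-2)^4 - 6*(-2)^3 + 2*(-2)^2 - 6*(-2)^1 - 8 = (-48) + (48) + (8) + (12) + (-8) = 12; answer 12

12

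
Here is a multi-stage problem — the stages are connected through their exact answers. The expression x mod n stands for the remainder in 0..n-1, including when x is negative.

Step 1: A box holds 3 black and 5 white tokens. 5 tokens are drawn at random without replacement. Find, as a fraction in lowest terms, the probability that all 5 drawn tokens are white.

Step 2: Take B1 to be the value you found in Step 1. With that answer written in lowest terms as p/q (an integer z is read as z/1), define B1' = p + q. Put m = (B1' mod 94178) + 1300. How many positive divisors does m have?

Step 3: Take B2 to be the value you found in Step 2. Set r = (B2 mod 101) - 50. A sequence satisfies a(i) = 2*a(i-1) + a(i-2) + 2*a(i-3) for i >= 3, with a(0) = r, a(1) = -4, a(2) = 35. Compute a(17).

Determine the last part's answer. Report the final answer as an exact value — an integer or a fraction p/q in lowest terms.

-3876446

Step 1: total draws C(8,5) = 56; favorable C(5,5) = 1; P = 1/56; answer 1/56
Step 2: B1 = 1/56; threaded value p + q = 57; m = 1357; 1357 = 23 * 59; number of divisors = (1+1) * (1+1) = 4; answer 4
Step 3: B2 = 4; r = -46; a(3) = 2*(35) + 1*(-4) + 2*(-46) = -26; iterating: a(3)=-26, a(4)=-25, a(5)=-6, a(6)=-89, a(7)=-234, a(8)=-569, a(9)=-1550, a(10)=-4137, a(11)=-10962, a(12)=-29161, a(13)=-77558, a(14)=-206201, a(15)=-548282, a(16)=-1457881, a(17)=-3876446; answer -3876446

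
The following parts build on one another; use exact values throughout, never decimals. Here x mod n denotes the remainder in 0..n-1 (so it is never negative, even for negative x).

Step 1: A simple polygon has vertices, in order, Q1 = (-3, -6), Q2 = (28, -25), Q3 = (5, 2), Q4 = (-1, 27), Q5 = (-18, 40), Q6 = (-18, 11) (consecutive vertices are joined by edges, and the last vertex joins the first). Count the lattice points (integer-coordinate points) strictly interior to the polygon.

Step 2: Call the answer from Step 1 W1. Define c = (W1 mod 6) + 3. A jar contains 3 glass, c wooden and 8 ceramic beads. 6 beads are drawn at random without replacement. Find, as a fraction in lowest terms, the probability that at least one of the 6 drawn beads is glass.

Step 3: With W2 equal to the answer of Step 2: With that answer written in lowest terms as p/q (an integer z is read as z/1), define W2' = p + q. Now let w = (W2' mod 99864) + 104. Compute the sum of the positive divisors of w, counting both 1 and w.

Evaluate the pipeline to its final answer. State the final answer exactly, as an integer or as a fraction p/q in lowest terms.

Step 1: cross terms: (-3*-25 - 28*-6)=243, (28*2 - 5*-25)=181, (5*27 - -1*2)=137, (-1*40 - -18*27)=446, (-18*11 - -18*40)=522, (-18*-6 - -3*11)=141; twice the area = |1670| = 1670; area = 835; boundary points = 1 + 1 + 1 + 1 + 29 + 1 = 34; strictly interior points = area - boundary/2 + 1 = 819; answer 819
Step 2: W1 = 819; c = 6; total draws C(17,6) = 12376; complement C(14,6) = 3003; favorable 12376 - 3003 = 9373; P = 103/136; answer 103/136
Step 3: W2 = 103/136; threaded value p + q = 239; w = 343; 343 = 7^3; sigma = (1 + 7 + 49 + 343) = 400; answer 400

400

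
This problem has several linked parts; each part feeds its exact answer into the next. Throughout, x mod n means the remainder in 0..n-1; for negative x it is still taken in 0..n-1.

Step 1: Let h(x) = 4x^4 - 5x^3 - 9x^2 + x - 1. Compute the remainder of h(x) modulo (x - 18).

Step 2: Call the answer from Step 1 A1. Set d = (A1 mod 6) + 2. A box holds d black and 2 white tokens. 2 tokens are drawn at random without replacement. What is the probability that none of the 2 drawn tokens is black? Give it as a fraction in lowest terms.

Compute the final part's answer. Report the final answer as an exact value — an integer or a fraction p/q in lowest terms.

Step 1: remainder = value at the root: 4*(18)^4 - 5*(18)^3 - 9*(18)^2 + 1*(18)^1 - 1 = (419904) + (-29160) + (-2916) + (18) + (-1) = 387845; answer 387845
Step 2: A1 = 387845; d = 7; total draws C(9,2) = 36; favorable C(2,2) = 1; P = 1/36; answer 1/36

1/36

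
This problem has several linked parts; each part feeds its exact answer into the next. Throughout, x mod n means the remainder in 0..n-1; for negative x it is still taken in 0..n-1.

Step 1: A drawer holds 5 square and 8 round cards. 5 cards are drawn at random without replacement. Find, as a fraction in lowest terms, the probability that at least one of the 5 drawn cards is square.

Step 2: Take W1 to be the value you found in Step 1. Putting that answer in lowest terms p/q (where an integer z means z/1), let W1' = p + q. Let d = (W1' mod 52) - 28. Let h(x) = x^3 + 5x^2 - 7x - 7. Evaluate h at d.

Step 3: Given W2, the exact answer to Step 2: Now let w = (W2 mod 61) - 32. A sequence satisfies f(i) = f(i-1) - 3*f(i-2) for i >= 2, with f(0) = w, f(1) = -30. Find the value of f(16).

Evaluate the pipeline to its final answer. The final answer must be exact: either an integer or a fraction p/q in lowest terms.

-178962

Step 1: total draws C(13,5) = 1287; complement C(8,5) = 56; favorable 1287 - 56 = 1231; P = 1231/1287; answer 1231/1287
Step 2: W1 = 1231/1287; threaded value p + q = 2518; d = -6; 1*(-6)^3 + 5*(-6)^2 - 7*(-6)^1 - 7 = (-216) + (180) + (42) + (-7) = -1; answer -1
Step 3: W2 = -1; w = 28; f(2) = 1*(-30) - 3*(28) = -114; iterating: f(2)=-114, f(3)=-24, f(4)=318, f(5)=390, f(6)=-564, f(7)=-1734, f(8)=-42, f(9)=5160, f(10)=5286, f(11)=-10194, f(12)=-26052, f(13)=4530, f(14)=82686, f(15)=69096, f(16)=-178962; answer -178962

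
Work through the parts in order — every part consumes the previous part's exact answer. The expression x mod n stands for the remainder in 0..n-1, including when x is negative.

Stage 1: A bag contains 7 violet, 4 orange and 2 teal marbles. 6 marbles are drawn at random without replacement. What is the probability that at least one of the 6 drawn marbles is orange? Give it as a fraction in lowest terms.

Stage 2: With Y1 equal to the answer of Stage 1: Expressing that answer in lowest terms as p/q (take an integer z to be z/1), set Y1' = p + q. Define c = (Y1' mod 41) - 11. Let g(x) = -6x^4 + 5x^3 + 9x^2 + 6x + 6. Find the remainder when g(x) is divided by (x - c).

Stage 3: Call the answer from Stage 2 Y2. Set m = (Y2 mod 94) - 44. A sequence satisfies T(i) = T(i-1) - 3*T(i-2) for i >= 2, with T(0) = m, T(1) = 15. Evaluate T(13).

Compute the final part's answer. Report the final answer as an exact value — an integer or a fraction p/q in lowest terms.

-18585

Stage 1: total draws C(13,6) = 1716; complement C(9,6) = 84; favorable 1716 - 84 = 1632; P = 136/143; answer 136/143
Stage 2: Y1 = 136/143; threaded value p + q = 279; c = 22; remainder = value at the root: -6*(22)^4 + 5*(22)^3 + 9*(22)^2 + 6*(22)^1 + 6 = (-1405536) + (53240) + (4356) + (132) + (6) = -1347802; answer -1347802
Stage 3: Y2 = -1347802; m = 20; T(2) = 1*(15) - 3*(20) = -45; iterating: T(2)=-45, T(3)=-90, T(4)=45, T(5)=315, T(6)=180, T(7)=-765, T(8)=-1305, T(9)=990, T(10)=4905, T(11)=1935, T(12)=-12780, T(13)=-18585; answer -18585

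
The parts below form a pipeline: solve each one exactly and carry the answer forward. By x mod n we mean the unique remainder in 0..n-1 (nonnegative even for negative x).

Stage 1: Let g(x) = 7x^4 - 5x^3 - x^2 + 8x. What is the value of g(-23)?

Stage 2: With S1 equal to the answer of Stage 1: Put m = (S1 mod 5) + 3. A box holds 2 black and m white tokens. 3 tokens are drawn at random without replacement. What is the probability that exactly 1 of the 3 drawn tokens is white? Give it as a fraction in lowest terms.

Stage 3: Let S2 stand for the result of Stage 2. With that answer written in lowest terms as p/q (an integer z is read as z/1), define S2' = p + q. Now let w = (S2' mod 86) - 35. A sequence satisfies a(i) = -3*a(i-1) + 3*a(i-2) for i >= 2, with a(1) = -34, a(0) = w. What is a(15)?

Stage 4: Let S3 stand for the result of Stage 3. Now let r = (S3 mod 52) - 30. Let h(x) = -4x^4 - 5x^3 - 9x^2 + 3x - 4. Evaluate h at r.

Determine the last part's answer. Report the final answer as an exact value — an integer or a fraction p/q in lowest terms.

-683544

Stage 1: 7*(-23)^4 - 5*(-23)^3 - 1*(-23)^2 + 8*(-23)^1 = (1958887) + (60835) + (-529) + (-184) = 2019009; answer 2019009
Stage 2: S1 = 2019009; m = 7; total draws C(9,3) = 84; favorable C(7,1)*C(2,2) = 7; P = 1/12; answer 1/12
Stage 3: S2 = 1/12; threaded value p + q = 13; w = -22; a(2) = -3*(-34) + 3*(-22) = 36; iterating: a(2)=36, a(3)=-210, a(4)=738, a(5)=-2844, a(6)=10746, a(7)=-40770, a(8)=154548, a(9)=-585954, a(10)=2221506, a(11)=-8422380, a(12)=31931658, a(13)=-121062114, a(14)=458981316, a(15)=-1740130290; answer -1740130290
Stage 4: S3 = -1740130290; r = 20; -4*(20)^4 - 5*(20)^3 - 9*(20)^2 + 3*(20)^1 - 4 = (-640000) + (-40000) + (-3600) + (60) + (-4) = -683544; answer -683544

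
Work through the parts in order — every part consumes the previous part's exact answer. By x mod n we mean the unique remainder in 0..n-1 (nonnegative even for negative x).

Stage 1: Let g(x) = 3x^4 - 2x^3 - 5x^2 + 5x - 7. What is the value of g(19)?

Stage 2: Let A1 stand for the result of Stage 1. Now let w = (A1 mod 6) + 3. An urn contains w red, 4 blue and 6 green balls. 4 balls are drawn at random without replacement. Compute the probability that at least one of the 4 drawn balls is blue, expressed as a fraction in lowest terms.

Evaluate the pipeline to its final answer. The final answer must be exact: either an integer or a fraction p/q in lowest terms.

Stage 1: 3*(19)^4 - 2*(19)^3 - 5*(19)^2 + 5*(19)^1 - 7 = (390963) + (-13718) + (-1805) + (95) + (-7) = 375528; answer 375528
Stage 2: A1 = 375528; w = 3; total draws C(13,4) = 715; complement C(9,4) = 126; favorable 715 - 126 = 589; P = 589/715; answer 589/715

589/715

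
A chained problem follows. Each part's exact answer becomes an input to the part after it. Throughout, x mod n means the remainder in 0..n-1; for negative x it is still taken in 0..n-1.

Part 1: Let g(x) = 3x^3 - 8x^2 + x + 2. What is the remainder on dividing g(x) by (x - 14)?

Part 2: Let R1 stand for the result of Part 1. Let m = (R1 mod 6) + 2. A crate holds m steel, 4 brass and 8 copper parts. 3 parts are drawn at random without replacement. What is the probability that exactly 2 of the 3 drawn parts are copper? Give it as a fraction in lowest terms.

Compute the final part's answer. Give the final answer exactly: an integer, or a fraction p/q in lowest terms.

2/5

Part 1: remainder = value at the root: 3*(14)^3 - 8*(14)^2 + 1*(14)^1 + 2 = (8232) + (-1568) + (14) + (2) = 6680; answer 6680
Part 2: R1 = 6680; m = 4; total draws C(16,3) = 560; favorable C(8,2)*C(8,1) = 224; P = 2/5; answer 2/5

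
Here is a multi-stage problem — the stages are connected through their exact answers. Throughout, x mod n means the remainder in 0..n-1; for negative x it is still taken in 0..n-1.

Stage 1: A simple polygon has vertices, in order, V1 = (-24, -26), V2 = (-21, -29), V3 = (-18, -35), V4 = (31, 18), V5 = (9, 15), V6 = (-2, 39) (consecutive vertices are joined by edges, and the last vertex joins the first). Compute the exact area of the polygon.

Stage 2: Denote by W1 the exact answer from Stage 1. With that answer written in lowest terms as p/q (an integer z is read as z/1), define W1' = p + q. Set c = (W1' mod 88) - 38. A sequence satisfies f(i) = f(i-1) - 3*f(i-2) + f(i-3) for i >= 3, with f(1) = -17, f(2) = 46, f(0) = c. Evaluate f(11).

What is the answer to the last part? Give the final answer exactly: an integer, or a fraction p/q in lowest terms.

Stage 1: cross terms: (-24*-29 - -21*-26)=150, (-21*-35 - -18*-29)=213, (-18*18 - 31*-35)=761, (31*15 - 9*18)=303, (9*39 - -2*15)=381, (-2*-26 - -24*39)=988; twice the area = |2796| = 2796; area = 1398; answer 1398
Stage 2: W1 = 1398; threaded value p + q = 1399; c = 41; f(3) = 1*(46) - 3*(-17) + 1*(41) = 138; iterating: f(3)=138, f(4)=-17, f(5)=-385, f(6)=-196, f(7)=942, f(8)=1145, f(9)=-1877, f(10)=-4370, f(11)=2406; answer 2406

2406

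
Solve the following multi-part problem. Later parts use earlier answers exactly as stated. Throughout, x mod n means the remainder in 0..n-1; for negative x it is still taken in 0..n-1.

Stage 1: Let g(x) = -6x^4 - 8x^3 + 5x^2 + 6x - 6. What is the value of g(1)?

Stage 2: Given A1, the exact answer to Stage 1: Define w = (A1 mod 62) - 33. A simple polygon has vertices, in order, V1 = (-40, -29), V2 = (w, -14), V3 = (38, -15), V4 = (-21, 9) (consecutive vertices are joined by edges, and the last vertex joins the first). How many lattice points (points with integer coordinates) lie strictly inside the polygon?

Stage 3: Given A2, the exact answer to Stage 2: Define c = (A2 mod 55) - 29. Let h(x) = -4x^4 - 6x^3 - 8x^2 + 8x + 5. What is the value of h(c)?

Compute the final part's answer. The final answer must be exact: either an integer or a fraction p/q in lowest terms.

-307049

Stage 1: -6*(1)^4 - 8*(1)^3 + 5*(1)^2 + 6*(1)^1 - 6 = (-6) + (-8) + (5) + (6) + (-6) = -9; answer -9
Stage 2: A1 = -9; w = 20; cross terms: (-40*-14 - 20*-29)=1140, (20*-15 - 38*-14)=232, (38*9 - -21*-15)=27, (-21*-29 - -40*9)=969; twice the area = |2368| = 2368; area = 1184; boundary points = 15 + 1 + 1 + 19 = 36; strictly interior points = area - boundary/2 + 1 = 1167; answer 1167
Stage 3: A2 = 1167; c = -17; -4*(-17)^4 - 6*(-17)^3 - 8*(-17)^2 + 8*(-17)^1 + 5 = (-334084) + (29478) + (-2312) + (-136) + (5) = -307049; answer -307049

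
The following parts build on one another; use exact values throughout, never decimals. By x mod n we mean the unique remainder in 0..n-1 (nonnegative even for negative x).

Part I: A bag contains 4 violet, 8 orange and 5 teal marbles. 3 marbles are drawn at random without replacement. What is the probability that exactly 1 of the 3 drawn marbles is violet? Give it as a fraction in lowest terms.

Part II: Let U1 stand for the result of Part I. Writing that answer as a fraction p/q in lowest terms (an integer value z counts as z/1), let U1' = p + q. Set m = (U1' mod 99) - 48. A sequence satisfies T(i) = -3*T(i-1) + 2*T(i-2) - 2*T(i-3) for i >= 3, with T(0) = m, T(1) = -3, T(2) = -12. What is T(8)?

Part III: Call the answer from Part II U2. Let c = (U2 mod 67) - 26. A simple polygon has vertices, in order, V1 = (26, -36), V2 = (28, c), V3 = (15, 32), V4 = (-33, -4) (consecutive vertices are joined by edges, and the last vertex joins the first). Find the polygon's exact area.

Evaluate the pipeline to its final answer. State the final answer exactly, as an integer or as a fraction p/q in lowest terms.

Part I: total draws C(17,3) = 680; favorable C(4,1)*C(13,2) = 312; P = 39/85; answer 39/85
Part II: U1 = 39/85; threaded value p + q = 124; m = -23; T(3) = -3*(-12) + 2*(-3) - 2*(-23) = 76; iterating: T(3)=76, T(4)=-246, T(5)=914, T(6)=-3386, T(7)=12478, T(8)=-46034; answer -46034
Part III: U2 = -46034; c = 36; cross terms: (26*36 - 28*-36)=1944, (28*32 - 15*36)=356, (15*-4 - -33*32)=996, (-33*-36 - 26*-4)=1292; twice the area = |4588| = 4588; area = 2294; answer 2294

2294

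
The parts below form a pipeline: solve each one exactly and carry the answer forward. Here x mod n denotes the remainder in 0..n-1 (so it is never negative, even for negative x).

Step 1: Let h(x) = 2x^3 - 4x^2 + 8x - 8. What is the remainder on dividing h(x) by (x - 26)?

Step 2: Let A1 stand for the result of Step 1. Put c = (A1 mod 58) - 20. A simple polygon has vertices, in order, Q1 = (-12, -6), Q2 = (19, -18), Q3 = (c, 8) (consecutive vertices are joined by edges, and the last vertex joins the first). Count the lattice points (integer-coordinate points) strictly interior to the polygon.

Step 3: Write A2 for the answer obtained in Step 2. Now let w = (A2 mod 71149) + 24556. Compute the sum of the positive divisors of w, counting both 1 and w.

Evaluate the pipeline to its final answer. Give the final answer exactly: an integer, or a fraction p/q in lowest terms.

Step 1: remainder = value at the root: 2*(26)^3 - 4*(26)^2 + 8*(26)^1 - 8 = (35152) + (-2704) + (208) + (-8) = 32648; answer 32648
Step 2: A1 = 32648; c = 32; cross terms: (-12*-18 - 19*-6)=330, (19*8 - 32*-18)=728, (32*-6 - -12*8)=-96; twice the area = |962| = 962; area = 481; boundary points = 1 + 13 + 2 = 16; strictly interior points = area - boundary/2 + 1 = 474; answer 474
Step 3: A2 = 474; w = 25030; 25030 = 2 * 5 * 2503; sigma = (1 + 2) * (1 + 5) * (1 + 2503) = 3 * 6 * 2504 = 45072; answer 45072

45072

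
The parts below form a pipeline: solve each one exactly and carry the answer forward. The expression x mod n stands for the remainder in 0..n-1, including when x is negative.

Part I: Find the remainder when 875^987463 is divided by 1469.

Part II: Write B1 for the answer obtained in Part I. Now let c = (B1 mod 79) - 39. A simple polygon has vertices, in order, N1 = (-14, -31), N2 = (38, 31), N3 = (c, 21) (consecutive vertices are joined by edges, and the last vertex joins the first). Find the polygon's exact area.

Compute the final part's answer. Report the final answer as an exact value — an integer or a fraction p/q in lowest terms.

Part I: squarings mod 1469: 875^1=875, 875^2=276, 875^4=1257, 875^8=874, 875^16=1465, 875^32=16, 875^64=256, 875^128=900, 875^256=581, 875^512=1160, 875^1024=1465, 875^2048=16, 875^4096=256, 875^8192=900, 875^16384=581, 875^32768=1160, 875^65536=1465, 875^131072=16, 875^262144=256, 875^524288=900; 875^987463 = 875^1 * 875^2 * 875^4 * 875^64 * 875^256 * 875^4096 * 875^65536 * 875^131072 * 875^262144 * 875^524288 = 1200 (mod 1469); answer 1200
Part II: B1 = 1200; c = -24; cross terms: (-14*31 - 38*-31)=744, (38*21 - -24*31)=1542, (-24*-31 - -14*21)=1038; twice the area = |3324| = 3324; area = 1662; answer 1662

1662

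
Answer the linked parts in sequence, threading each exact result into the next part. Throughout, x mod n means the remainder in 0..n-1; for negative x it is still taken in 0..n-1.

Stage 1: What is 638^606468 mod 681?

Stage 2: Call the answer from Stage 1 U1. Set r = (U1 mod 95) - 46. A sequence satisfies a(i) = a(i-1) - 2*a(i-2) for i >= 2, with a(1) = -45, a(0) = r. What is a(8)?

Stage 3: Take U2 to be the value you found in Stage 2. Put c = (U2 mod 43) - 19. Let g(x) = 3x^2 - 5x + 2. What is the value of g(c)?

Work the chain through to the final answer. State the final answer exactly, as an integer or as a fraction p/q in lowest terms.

690

Stage 1: squarings mod 681: 638^1=638, 638^2=487, 638^4=181, 638^8=73, 638^16=562, 638^32=541, 638^64=532, 638^128=409, 638^256=436, 638^512=97, 638^1024=556, 638^2048=643, 638^4096=82, 638^8192=595, 638^16384=586, 638^32768=172, 638^65536=301, 638^131072=28, 638^262144=103, 638^524288=394; 638^606468 = 638^4 * 638^256 * 638^16384 * 638^65536 * 638^524288 = 4 (mod 681); answer 4
Stage 2: U1 = 4; r = -42; a(2) = 1*(-45) - 2*(-42) = 39; iterating: a(2)=39, a(3)=129, a(4)=51, a(5)=-207, a(6)=-309, a(7)=105, a(8)=723; answer 723
Stage 3: U2 = 723; c = 16; 3*(16)^2 - 5*(16)^1 + 2 = (768) + (-80) + (2) = 690; answer 690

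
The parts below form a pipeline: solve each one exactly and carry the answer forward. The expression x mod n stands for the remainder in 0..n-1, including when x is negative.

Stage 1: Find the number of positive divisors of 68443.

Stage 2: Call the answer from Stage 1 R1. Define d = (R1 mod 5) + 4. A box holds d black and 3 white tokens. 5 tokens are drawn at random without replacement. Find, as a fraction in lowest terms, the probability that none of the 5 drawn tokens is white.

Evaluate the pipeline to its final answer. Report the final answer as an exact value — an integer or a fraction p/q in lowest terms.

1/21

Stage 1: 68443 is prime, so its only divisors are 1 and 68443; count = 2; answer 2
Stage 2: R1 = 2; d = 6; total draws C(9,5) = 126; favorable C(6,5) = 6; P = 1/21; answer 1/21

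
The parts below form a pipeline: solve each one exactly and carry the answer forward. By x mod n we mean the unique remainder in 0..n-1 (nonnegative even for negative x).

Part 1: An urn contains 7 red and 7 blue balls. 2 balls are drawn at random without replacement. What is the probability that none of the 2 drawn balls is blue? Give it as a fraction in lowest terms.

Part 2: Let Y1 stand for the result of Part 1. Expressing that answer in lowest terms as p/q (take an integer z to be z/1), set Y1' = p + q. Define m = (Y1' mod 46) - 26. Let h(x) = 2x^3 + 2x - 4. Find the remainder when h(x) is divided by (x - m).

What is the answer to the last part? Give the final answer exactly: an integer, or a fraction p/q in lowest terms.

-2024

Part 1: total draws C(14,2) = 91; favorable C(7,2) = 21; P = 3/13; answer 3/13
Part 2: Y1 = 3/13; threaded value p + q = 16; m = -10; remainder = value at the root: 2*(-10)^3 + 2*(-10)^1 - 4 = (-2000) + (-20) + (-4) = -2024; answer -2024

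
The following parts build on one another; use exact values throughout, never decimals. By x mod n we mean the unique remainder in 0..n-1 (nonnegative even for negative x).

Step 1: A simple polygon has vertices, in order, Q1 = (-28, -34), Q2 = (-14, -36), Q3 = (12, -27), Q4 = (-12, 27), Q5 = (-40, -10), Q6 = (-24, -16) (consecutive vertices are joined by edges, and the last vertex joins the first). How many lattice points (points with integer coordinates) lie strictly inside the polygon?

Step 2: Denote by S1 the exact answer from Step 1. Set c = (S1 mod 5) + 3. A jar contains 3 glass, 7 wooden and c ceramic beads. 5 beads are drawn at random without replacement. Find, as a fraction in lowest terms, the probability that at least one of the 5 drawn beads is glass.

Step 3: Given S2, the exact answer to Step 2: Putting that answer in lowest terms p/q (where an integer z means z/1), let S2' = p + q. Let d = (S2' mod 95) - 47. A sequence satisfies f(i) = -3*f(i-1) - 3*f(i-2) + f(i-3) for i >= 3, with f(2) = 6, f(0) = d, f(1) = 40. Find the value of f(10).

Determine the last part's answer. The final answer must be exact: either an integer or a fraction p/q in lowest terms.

-24674

Step 1: cross terms: (-28*-36 - -14*-34)=532, (-14*-27 - 12*-36)=810, (12*27 - -12*-27)=0, (-12*-10 - -40*27)=1200, (-40*-16 - -24*-10)=400, (-24*-34 - -28*-16)=368; twice the area = |3310| = 3310; area = 1655; boundary points = 2 + 1 + 6 + 1 + 2 + 2 = 14; strictly interior points = area - boundary/2 + 1 = 1649; answer 1649
Step 2: S1 = 1649; c = 7; total draws C(17,5) = 6188; complement C(14,5) = 2002; favorable 6188 - 2002 = 4186; P = 23/34; answer 23/34
Step 3: S2 = 23/34; threaded value p + q = 57; d = 10; f(3) = -3*(6) - 3*(40) + 1*(10) = -128; iterating: f(3)=-128, f(4)=406, f(5)=-828, f(6)=1138, f(7)=-524, f(8)=-2670, f(9)=10720, f(10)=-24674; answer -24674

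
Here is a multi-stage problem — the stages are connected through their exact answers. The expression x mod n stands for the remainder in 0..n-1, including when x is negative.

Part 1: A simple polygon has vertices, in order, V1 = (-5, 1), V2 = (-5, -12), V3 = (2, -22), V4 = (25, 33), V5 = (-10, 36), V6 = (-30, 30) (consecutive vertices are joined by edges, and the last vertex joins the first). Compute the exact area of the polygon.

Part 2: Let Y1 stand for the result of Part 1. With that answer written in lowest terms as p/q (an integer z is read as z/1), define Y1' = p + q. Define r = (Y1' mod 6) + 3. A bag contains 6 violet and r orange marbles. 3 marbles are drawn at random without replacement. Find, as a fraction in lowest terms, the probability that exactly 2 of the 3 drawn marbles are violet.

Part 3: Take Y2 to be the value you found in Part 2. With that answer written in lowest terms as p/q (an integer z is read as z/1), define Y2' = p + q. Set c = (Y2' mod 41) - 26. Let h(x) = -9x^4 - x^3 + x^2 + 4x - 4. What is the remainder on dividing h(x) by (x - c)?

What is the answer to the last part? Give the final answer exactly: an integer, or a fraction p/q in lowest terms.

Part 1: cross terms: (-5*-12 - -5*1)=65, (-5*-22 - 2*-12)=134, (2*33 - 25*-22)=616, (25*36 - -10*33)=1230, (-10*30 - -30*36)=780, (-30*1 - -5*30)=120; twice the area = |2945| = 2945; area = 2945/2; answer 2945/2
Part 2: Y1 = 2945/2; threaded value p + q = 2947; r = 4; total draws C(10,3) = 120; favorable C(6,2)*C(4,1) = 60; P = 1/2; answer 1/2
Part 3: Y2 = 1/2; threaded value p + q = 3; c = -23; remainder = value at the root: -9*(-23)^4 - 1*(-23)^3 + 1*(-23)^2 + 4*(-23)^1 - 4 = (-2518569) + (12167) + (529) + (-92) + (-4) = -2505969; answer -2505969

-2505969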